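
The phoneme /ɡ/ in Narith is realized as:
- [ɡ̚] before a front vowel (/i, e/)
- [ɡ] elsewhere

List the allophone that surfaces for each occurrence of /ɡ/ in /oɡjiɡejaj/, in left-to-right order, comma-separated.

Occurrence 1 (position 2): no conditioning environment matches → elsewhere allophone [ɡ].
Occurrence 2 (position 5): before a front vowel (/i, e/) → [ɡ̚].

[ɡ], [ɡ̚]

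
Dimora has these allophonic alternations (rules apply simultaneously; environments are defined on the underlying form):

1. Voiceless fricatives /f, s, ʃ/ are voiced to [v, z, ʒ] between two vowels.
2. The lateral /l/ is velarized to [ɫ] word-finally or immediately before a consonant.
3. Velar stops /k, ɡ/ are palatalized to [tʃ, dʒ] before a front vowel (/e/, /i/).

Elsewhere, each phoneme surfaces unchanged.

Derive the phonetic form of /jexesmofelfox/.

/s/ (between /e/ and /m/): rule 1 targets it, but not between two vowels → unchanged [s].
/f/ — between /o/ and /e/, between two vowels — surfaces as [v] (rule 1).
/l/ (between /e/ and /f/): word-finally or immediately before a consonant, so rule 2 applies → [ɫ].
/f/ — between /l/ and /o/; rule 1 does not apply here → [f].

[jexesmoveɫfox]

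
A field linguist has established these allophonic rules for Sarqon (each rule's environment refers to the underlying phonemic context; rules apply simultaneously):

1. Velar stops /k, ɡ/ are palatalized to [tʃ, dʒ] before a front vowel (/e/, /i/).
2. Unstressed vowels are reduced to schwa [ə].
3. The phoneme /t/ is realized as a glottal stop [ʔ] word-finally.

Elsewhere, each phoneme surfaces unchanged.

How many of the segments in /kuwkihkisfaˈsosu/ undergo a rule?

Segments that undergo a rule: /u/ → [ə] (rule 2); /k/ → [tʃ] (rule 1); /i/ → [ə] (rule 2); /k/ → [tʃ] (rule 1); /i/ → [ə] (rule 2); /a/ → [ə] (rule 2); /u/ → [ə] (rule 2).
All other segments surface unchanged.

7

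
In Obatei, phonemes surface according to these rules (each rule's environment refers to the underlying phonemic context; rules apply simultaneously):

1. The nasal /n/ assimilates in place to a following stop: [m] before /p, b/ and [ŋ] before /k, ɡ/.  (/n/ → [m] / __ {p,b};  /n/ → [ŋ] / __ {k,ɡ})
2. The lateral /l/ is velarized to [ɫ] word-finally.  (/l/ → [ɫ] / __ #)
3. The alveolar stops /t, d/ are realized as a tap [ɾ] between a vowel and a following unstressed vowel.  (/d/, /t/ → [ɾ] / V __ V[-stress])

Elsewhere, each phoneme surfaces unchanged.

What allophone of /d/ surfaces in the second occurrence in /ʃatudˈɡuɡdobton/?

[d]

/d/ (between /ɡ/ and /o/) fails the environment for rule 3, so it stays [d].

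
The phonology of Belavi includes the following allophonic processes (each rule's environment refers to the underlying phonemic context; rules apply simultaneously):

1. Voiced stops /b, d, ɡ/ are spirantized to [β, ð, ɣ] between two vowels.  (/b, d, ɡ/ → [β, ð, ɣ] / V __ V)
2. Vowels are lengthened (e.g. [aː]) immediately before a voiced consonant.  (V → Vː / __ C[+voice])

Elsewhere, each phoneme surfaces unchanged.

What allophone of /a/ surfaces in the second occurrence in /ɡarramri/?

[aː]

/a/ (between /r/ and /m/): before a voiced consonant, so rule 2 applies → [aː].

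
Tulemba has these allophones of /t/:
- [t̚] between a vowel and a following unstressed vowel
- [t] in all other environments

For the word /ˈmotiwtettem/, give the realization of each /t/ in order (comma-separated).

[t̚], [t], [t], [t]

Occurrence 1 (position 3): between a vowel and a following unstressed vowel → [t̚].
Occurrence 2 (position 6): no conditioning environment matches → elsewhere allophone [t].
Occurrence 3 (position 8): no conditioning environment matches → elsewhere allophone [t].
Occurrence 4 (position 9): no conditioning environment matches → elsewhere allophone [t].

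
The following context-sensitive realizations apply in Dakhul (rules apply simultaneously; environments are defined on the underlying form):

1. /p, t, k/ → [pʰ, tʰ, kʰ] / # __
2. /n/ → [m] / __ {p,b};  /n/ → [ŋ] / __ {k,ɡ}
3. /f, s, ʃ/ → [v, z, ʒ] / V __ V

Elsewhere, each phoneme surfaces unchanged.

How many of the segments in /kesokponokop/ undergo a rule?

2

Segments that undergo a rule: /k/ → [kʰ] (rule 1); /s/ → [z] (rule 3).
All other segments surface unchanged.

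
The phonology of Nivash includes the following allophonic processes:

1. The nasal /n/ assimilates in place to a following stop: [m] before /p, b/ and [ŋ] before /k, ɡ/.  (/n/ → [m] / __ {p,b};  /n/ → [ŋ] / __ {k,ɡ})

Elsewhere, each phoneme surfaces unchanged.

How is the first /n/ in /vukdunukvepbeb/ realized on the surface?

/n/ (between /u/ and /u/): rule 1 targets it, but not before a labial or velar stop → unchanged [n].

[n]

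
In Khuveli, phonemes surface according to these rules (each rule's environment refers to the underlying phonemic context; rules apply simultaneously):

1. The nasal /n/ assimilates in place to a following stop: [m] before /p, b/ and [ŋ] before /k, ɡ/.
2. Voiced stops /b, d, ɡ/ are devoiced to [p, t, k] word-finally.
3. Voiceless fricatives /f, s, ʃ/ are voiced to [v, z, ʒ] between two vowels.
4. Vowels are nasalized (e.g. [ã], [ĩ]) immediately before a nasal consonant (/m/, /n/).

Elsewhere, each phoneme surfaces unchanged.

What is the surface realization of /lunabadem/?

/l/ (word-initial) is unaffected → [l].
Rule 4 applies to /u/ (between /l/ and /n/: before a nasal consonant) → [ũ].
/n/ (between /u/ and /a/) fails the environment for rule 1, so it stays [n].
/a/ (between /n/ and /b/): rule 4 targets it, but not before a nasal consonant → unchanged [a].
/b/ (between /a/ and /a/) is in the target of rule 2 but the environment (word-finally) is not met → [b].
/a/ (between /b/ and /d/) is in the target of rule 4 but the environment (before a nasal consonant) is not met → [a].
/d/ — between /a/ and /e/; rule 2 does not apply here → [d].
Rule 4 applies to /e/ (between /d/ and /m/: before a nasal consonant) → [ẽ].
/m/ (word-final) is unaffected → [m].

[lũnabadẽm]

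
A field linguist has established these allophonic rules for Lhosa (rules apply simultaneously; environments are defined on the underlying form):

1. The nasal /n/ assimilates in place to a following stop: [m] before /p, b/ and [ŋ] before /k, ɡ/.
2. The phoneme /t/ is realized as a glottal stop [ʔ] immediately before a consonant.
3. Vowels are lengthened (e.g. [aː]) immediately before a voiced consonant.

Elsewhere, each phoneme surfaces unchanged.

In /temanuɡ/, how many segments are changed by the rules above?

Segments that undergo a rule: /e/ → [eː] (rule 3); /a/ → [aː] (rule 3); /u/ → [uː] (rule 3).
All other segments surface unchanged.

3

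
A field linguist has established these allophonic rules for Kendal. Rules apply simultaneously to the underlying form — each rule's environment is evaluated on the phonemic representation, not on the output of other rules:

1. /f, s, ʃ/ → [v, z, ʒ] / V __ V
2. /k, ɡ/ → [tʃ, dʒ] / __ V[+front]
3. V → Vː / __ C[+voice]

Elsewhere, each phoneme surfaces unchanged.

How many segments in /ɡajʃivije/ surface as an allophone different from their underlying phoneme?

Segments that undergo a rule: /a/ → [aː] (rule 3); /i/ → [iː] (rule 3); /i/ → [iː] (rule 3).
All other segments surface unchanged.

3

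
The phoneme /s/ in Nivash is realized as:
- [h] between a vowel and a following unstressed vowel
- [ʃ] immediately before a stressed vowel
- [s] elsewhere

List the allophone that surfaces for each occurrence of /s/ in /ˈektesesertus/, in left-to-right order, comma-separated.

[h], [h], [s]

Occurrence 1 (position 5): between a vowel and a following unstressed vowel → [h].
Occurrence 2 (position 7): between a vowel and a following unstressed vowel → [h].
Occurrence 3 (position 12): no conditioning environment matches → elsewhere allophone [s].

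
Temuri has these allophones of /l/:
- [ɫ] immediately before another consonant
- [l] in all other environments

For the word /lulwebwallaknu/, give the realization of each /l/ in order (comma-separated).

Occurrence 1 (position 1): no conditioning environment matches → elsewhere allophone [l].
Occurrence 2 (position 3): immediately before another consonant → [ɫ].
Occurrence 3 (position 9): immediately before another consonant → [ɫ].
Occurrence 4 (position 10): no conditioning environment matches → elsewhere allophone [l].

[l], [ɫ], [ɫ], [l]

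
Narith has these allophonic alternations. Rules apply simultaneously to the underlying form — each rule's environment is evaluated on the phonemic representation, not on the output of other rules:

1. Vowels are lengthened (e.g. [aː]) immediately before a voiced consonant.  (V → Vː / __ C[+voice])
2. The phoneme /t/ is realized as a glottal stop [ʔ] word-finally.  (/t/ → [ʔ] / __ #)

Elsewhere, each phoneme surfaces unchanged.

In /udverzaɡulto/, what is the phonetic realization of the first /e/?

/e/ meets the environment for rule 1 (before a voiced consonant) → [eː].

[eː]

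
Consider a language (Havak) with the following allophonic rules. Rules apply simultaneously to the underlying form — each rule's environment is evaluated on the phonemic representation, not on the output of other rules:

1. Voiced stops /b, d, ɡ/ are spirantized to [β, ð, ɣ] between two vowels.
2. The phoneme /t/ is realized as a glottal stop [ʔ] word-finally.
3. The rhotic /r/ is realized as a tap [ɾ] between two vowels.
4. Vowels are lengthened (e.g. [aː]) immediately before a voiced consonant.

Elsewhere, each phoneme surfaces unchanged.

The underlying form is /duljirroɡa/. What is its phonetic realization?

/d/ (word-initial) fails the environment for rule 1, so it stays [d].
/u/ — between /d/ and /l/, before a voiced consonant — surfaces as [uː] (rule 4).
/i/ (between /j/ and /r/): before a voiced consonant, so rule 4 applies → [iː].
/r/ (between /i/ and /r/) is in the target of rule 3 but the environment (between two vowels) is not met → [r].
/r/ — between /r/ and /o/; rule 3 does not apply here → [r].
Rule 4 applies to /o/ (between /r/ and /ɡ/: before a voiced consonant) → [oː].
/ɡ/ (between /o/ and /a/): between two vowels, so rule 1 applies → [ɣ].
/a/ (word-final): rule 4 targets it, but not before a voiced consonant → unchanged [a].

[duːljiːrroːɣa]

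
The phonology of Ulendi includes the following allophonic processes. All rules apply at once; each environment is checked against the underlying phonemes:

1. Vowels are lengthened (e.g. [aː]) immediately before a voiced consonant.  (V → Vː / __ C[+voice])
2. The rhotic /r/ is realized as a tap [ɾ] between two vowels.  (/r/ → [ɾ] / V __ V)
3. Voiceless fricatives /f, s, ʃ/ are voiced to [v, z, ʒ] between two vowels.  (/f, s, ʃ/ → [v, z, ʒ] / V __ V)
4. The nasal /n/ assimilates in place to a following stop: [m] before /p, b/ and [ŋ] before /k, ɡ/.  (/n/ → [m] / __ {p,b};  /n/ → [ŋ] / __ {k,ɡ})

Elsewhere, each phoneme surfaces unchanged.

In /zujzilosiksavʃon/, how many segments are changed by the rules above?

5

Segments that undergo a rule: /u/ → [uː] (rule 1); /i/ → [iː] (rule 1); /s/ → [z] (rule 3); /a/ → [aː] (rule 1); /o/ → [oː] (rule 1).
All other segments surface unchanged.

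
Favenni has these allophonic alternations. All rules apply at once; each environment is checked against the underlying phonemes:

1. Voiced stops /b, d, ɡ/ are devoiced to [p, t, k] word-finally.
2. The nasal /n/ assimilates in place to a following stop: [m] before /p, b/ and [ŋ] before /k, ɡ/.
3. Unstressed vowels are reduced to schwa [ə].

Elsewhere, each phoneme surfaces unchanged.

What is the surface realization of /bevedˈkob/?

/b/ (word-initial) fails the environment for rule 1, so it stays [b].
Rule 3 applies to /e/ (between /b/ and /v/: in an unstressed syllable) → [ə].
/v/ (between /e/ and /e/) is unaffected → [v].
/e/ meets the environment for rule 3 (in an unstressed syllable) → [ə].
/d/ — between /e/ and /k/; rule 1 does not apply here → [d].
/k/ — not in any rule's target class → [k].
/o/ (between /k/ and /b/) is in the target of rule 3 but the environment (in an unstressed syllable) is not met → [o].
/b/ (word-final) occurs word-finally → [p] by rule 1.

[bəvədˈkop]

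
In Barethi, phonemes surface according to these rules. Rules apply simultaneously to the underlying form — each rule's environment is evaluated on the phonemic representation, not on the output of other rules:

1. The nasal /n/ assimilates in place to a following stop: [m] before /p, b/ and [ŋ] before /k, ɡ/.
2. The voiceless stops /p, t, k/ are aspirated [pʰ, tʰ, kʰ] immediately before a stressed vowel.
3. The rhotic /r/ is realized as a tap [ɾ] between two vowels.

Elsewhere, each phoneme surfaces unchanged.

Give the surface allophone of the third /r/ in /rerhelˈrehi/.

[r]

/r/ (between /l/ and /e/) is in the target of rule 3 but the environment (between two vowels) is not met → [r].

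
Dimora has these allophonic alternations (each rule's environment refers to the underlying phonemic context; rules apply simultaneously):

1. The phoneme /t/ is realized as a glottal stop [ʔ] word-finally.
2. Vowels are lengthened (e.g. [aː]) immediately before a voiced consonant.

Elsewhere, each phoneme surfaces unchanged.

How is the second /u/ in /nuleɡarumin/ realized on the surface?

/u/ (between /r/ and /m/) occurs before a voiced consonant → [uː] by rule 2.

[uː]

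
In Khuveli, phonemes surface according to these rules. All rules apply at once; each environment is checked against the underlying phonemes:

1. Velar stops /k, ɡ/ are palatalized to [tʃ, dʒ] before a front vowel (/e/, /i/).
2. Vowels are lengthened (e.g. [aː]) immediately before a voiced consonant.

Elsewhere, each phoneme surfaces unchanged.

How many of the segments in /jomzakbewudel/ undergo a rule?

Segments that undergo a rule: /o/ → [oː] (rule 2); /e/ → [eː] (rule 2); /u/ → [uː] (rule 2); /e/ → [eː] (rule 2).
All other segments surface unchanged.

4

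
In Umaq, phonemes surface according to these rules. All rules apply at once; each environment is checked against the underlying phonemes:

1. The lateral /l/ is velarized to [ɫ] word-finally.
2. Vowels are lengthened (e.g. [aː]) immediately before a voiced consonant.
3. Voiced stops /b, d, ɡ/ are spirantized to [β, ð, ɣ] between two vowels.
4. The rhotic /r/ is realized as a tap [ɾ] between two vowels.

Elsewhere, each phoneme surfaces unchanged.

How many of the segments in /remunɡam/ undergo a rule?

Segments that undergo a rule: /e/ → [eː] (rule 2); /u/ → [uː] (rule 2); /a/ → [aː] (rule 2).
All other segments surface unchanged.

3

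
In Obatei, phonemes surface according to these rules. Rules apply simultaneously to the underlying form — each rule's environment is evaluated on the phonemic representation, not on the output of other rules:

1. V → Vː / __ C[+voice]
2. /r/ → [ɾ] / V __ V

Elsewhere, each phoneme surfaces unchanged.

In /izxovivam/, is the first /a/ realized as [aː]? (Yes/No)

Yes

/a/ — between /v/ and /m/, before a voiced consonant — surfaces as [aː] (rule 1).
The actual realization is [aː], which matches [aː].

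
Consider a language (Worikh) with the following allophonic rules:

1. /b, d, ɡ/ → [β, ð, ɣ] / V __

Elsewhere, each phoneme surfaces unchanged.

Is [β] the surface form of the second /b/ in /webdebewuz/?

/b/ — between /e/ and /e/, immediately after a vowel — surfaces as [β] (rule 1).
The actual realization is [β], which matches [β].

Yes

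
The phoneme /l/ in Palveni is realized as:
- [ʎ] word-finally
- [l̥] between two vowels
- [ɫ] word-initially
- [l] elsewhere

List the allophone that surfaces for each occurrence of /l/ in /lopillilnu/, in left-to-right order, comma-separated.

[ɫ], [l], [l], [l]

Occurrence 1 (position 1): word-initially → [ɫ].
Occurrence 2 (position 5): no conditioning environment matches → elsewhere allophone [l].
Occurrence 3 (position 6): no conditioning environment matches → elsewhere allophone [l].
Occurrence 4 (position 8): no conditioning environment matches → elsewhere allophone [l].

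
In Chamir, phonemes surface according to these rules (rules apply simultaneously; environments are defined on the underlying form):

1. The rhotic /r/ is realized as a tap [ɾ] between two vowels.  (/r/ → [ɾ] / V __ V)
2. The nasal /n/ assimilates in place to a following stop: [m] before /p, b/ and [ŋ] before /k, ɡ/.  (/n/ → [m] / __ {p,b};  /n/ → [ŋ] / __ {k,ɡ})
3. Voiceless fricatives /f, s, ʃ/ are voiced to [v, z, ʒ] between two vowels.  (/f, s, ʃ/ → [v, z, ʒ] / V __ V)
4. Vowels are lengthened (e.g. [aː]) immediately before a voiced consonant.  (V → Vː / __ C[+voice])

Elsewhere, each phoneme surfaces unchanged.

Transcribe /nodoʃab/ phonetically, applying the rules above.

[noːdoʒaːb]

/n/ (word-initial) fails the environment for rule 2, so it stays [n].
/o/ meets the environment for rule 4 (before a voiced consonant) → [oː].
/o/ (between /d/ and /ʃ/) fails the environment for rule 4, so it stays [o].
/ʃ/ (between /o/ and /a/) occurs between two vowels → [ʒ] by rule 3.
/a/ — between /ʃ/ and /b/, before a voiced consonant — surfaces as [aː] (rule 4).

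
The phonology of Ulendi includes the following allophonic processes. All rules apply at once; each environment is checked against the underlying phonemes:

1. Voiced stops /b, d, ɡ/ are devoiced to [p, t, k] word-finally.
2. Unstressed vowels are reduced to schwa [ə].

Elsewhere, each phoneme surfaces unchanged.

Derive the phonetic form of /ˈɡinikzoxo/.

[ˈɡinəkzəxə]

/ɡ/ — word-initial; rule 1 does not apply here → [ɡ].
/i/ (between /ɡ/ and /n/): rule 2 targets it, but not in an unstressed syllable → unchanged [i].
/n/ stays [n].
/i/ — between /n/ and /k/, in an unstressed syllable — surfaces as [ə] (rule 2).
/k/ (between /i/ and /z/): no rule targets it → [k].
/z/ (between /k/ and /o/): no rule targets it → [z].
/o/ (between /z/ and /x/) occurs in an unstressed syllable → [ə] by rule 2.
/x/ (between /o/ and /o/): no rule targets it → [x].
/o/ meets the environment for rule 2 (in an unstressed syllable) → [ə].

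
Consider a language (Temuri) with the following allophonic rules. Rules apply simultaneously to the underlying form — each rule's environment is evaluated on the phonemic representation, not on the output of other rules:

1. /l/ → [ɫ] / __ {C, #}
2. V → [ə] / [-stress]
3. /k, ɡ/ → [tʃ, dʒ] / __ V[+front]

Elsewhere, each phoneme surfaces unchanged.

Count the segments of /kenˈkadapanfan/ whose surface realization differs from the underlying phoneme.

Segments that undergo a rule: /k/ → [tʃ] (rule 3); /e/ → [ə] (rule 2); /a/ → [ə] (rule 2); /a/ → [ə] (rule 2); /a/ → [ə] (rule 2).
All other segments surface unchanged.

5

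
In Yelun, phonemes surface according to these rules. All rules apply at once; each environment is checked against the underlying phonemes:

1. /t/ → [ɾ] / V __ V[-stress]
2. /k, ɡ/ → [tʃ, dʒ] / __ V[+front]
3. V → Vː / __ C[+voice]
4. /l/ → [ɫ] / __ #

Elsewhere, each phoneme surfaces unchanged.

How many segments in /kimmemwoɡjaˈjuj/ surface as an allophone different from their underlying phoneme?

Segments that undergo a rule: /k/ → [tʃ] (rule 2); /i/ → [iː] (rule 3); /e/ → [eː] (rule 3); /o/ → [oː] (rule 3); /a/ → [aː] (rule 3); /u/ → [uː] (rule 3).
All other segments surface unchanged.

6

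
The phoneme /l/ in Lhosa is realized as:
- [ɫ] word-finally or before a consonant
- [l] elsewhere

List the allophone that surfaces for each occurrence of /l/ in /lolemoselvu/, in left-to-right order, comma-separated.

[l], [l], [ɫ]

Occurrence 1 (position 1): no conditioning environment matches → elsewhere allophone [l].
Occurrence 2 (position 3): no conditioning environment matches → elsewhere allophone [l].
Occurrence 3 (position 9): word-finally or before a consonant → [ɫ].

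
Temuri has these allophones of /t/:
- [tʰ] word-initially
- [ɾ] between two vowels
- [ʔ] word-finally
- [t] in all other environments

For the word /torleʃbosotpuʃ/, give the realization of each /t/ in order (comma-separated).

Occurrence 1 (position 1): word-initially → [tʰ].
Occurrence 2 (position 11): no conditioning environment matches → elsewhere allophone [t].

[tʰ], [t]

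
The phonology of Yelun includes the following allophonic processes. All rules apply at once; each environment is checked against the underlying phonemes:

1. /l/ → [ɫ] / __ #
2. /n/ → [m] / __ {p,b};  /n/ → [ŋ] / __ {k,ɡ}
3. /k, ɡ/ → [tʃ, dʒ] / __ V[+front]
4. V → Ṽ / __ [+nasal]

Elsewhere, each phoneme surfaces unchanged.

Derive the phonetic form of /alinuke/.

[alĩnutʃe]

/a/ — word-initial; rule 4 does not apply here → [a].
/l/ (between /a/ and /i/) fails the environment for rule 1, so it stays [l].
/i/ (between /l/ and /n/) occurs before a nasal consonant → [ĩ] by rule 4.
/n/ (between /i/ and /u/) fails the environment for rule 2, so it stays [n].
/u/ (between /n/ and /k/): rule 4 targets it, but not before a nasal consonant → unchanged [u].
/k/ — between /u/ and /e/, before a front vowel — surfaces as [tʃ] (rule 3).
/e/ (word-final): rule 4 targets it, but not before a nasal consonant → unchanged [e].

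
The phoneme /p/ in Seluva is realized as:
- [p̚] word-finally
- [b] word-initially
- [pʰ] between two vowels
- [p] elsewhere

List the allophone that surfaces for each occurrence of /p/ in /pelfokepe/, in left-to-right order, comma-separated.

Occurrence 1 (position 1): word-initially → [b].
Occurrence 2 (position 8): between two vowels → [pʰ].

[b], [pʰ]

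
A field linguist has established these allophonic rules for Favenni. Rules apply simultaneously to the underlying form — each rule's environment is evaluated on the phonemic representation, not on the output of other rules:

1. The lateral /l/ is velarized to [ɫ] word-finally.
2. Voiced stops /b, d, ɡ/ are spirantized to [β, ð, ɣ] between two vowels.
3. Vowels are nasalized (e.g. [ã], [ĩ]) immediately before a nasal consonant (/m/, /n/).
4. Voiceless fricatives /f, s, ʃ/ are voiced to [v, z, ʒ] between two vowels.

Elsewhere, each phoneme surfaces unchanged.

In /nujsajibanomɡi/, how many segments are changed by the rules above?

3

Segments that undergo a rule: /b/ → [β] (rule 2); /a/ → [ã] (rule 3); /o/ → [õ] (rule 3).
All other segments surface unchanged.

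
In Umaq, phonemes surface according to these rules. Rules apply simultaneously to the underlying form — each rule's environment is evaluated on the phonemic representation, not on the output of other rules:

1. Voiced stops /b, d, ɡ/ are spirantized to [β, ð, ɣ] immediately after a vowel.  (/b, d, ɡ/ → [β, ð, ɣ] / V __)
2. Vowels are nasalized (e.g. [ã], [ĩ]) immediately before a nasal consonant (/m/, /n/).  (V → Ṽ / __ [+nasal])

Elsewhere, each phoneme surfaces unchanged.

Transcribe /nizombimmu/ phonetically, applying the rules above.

[nizõmbĩmmu]

/i/ (between /n/ and /z/): rule 2 targets it, but not before a nasal consonant → unchanged [i].
/o/ — between /z/ and /m/, before a nasal consonant — surfaces as [õ] (rule 2).
/b/ (between /m/ and /i/): rule 1 targets it, but not immediately after a vowel → unchanged [b].
Rule 2 applies to /i/ (between /b/ and /m/: before a nasal consonant) → [ĩ].
/u/ (word-final): rule 2 targets it, but not before a nasal consonant → unchanged [u].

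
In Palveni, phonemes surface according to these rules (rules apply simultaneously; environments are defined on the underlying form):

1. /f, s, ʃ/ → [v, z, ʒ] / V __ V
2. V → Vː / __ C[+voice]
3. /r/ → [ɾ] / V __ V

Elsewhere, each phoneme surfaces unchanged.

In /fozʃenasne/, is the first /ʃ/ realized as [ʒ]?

No

/ʃ/ (between /z/ and /e/) fails the environment for rule 1, so it stays [ʃ].
The actual realization is [ʃ], not [ʒ].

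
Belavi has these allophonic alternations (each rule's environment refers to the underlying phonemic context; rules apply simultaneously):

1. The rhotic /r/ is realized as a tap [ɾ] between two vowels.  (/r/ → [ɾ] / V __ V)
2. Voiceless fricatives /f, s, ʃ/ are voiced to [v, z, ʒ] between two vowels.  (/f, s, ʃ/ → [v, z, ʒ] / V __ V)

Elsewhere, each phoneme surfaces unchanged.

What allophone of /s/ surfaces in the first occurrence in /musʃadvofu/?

[s]

/s/ (between /u/ and /ʃ/): rule 2 targets it, but not between two vowels → unchanged [s].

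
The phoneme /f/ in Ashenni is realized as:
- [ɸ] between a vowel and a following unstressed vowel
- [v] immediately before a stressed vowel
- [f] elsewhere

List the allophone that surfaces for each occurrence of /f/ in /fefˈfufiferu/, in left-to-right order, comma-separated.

Occurrence 1 (position 1): no conditioning environment matches → elsewhere allophone [f].
Occurrence 2 (position 3): no conditioning environment matches → elsewhere allophone [f].
Occurrence 3 (position 4): immediately before a stressed vowel → [v].
Occurrence 4 (position 6): between a vowel and a following unstressed vowel → [ɸ].
Occurrence 5 (position 8): between a vowel and a following unstressed vowel → [ɸ].

[f], [f], [v], [ɸ], [ɸ]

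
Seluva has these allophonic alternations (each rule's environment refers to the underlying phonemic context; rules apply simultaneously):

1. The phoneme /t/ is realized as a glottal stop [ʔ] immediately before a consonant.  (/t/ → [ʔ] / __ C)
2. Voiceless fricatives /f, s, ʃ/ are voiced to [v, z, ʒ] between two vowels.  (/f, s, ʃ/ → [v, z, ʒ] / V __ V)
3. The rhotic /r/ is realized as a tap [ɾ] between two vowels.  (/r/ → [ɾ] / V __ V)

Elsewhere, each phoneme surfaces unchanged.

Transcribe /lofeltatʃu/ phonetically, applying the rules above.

[loveltaʔʃu]

/l/ (word-initial): no rule targets it → [l].
/o/ (between /l/ and /f/): no rule targets it → [o].
Rule 2 applies to /f/ (between /o/ and /e/: between two vowels) → [v].
/e/ (between /f/ and /l/): no rule targets it → [e].
/l/ stays [l].
/t/ (between /l/ and /a/): rule 1 targets it, but not immediately before a consonant → unchanged [t].
/a/ — not in any rule's target class → [a].
/t/ — between /a/ and /ʃ/, immediately before a consonant — surfaces as [ʔ] (rule 1).
/ʃ/ (between /t/ and /u/) fails the environment for rule 2, so it stays [ʃ].
/u/ — not in any rule's target class → [u].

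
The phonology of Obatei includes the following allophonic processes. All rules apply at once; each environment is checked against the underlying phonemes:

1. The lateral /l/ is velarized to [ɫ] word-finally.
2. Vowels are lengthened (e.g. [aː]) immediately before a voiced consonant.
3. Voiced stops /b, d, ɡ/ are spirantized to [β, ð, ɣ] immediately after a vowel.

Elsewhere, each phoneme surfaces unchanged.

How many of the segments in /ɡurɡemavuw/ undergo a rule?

Segments that undergo a rule: /u/ → [uː] (rule 2); /e/ → [eː] (rule 2); /a/ → [aː] (rule 2); /u/ → [uː] (rule 2).
All other segments surface unchanged.

4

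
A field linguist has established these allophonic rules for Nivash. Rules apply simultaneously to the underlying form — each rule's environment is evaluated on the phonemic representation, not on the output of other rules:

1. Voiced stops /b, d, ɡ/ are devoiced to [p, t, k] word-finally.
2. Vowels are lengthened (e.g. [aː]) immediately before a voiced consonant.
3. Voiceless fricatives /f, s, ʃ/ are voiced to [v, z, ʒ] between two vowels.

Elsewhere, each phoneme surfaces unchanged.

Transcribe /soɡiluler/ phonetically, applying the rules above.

/s/ (word-initial) is in the target of rule 3 but the environment (between two vowels) is not met → [s].
Rule 2 applies to /o/ (between /s/ and /ɡ/: before a voiced consonant) → [oː].
/ɡ/ — between /o/ and /i/; rule 1 does not apply here → [ɡ].
/i/ (between /ɡ/ and /l/): before a voiced consonant, so rule 2 applies → [iː].
/u/ (between /l/ and /l/) occurs before a voiced consonant → [uː] by rule 2.
Rule 2 applies to /e/ (between /l/ and /r/: before a voiced consonant) → [eː].

[soːɡiːluːleːr]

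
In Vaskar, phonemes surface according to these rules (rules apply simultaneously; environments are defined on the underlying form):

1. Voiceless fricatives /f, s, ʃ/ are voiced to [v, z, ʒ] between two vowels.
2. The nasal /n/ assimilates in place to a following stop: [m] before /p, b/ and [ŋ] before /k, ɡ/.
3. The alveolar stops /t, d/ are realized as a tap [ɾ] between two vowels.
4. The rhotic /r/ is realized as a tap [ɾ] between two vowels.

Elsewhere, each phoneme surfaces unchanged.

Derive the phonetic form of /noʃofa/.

/n/ (word-initial): rule 2 targets it, but not before a labial or velar stop → unchanged [n].
/o/ stays [o].
/ʃ/ (between /o/ and /o/) occurs between two vowels → [ʒ] by rule 1.
/o/ (between /ʃ/ and /f/) is unaffected → [o].
Rule 1 applies to /f/ (between /o/ and /a/: between two vowels) → [v].
/a/ — not in any rule's target class → [a].

[noʒova]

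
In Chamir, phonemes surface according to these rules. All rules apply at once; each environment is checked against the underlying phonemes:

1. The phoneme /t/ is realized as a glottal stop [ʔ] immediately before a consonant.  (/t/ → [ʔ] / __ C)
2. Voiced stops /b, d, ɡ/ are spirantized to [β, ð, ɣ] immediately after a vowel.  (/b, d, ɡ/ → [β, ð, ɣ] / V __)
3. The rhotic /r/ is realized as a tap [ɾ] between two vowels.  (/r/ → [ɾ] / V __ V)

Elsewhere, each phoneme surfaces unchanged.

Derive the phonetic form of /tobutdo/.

[toβuʔdo]

/t/ (word-initial) is in the target of rule 1 but the environment (immediately before a consonant) is not met → [t].
/o/ (between /t/ and /b/) is unaffected → [o].
/b/ meets the environment for rule 2 (immediately after a vowel) → [β].
/u/ (between /b/ and /t/) is unaffected → [u].
/t/ (between /u/ and /d/) occurs immediately before a consonant → [ʔ] by rule 1.
/d/ — between /t/ and /o/; rule 2 does not apply here → [d].
/o/ stays [o].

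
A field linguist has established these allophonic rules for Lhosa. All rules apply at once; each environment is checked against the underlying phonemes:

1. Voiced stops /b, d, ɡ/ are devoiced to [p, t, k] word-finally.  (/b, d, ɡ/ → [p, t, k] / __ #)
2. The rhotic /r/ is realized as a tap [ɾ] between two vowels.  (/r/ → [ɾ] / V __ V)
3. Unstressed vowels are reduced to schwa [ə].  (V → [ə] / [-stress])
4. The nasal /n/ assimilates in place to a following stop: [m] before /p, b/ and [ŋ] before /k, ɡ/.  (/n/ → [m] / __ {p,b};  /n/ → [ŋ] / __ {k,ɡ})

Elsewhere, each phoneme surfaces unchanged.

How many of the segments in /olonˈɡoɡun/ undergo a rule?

Segments that undergo a rule: /o/ → [ə] (rule 3); /o/ → [ə] (rule 3); /n/ → [ŋ] (rule 4); /u/ → [ə] (rule 3).
All other segments surface unchanged.

4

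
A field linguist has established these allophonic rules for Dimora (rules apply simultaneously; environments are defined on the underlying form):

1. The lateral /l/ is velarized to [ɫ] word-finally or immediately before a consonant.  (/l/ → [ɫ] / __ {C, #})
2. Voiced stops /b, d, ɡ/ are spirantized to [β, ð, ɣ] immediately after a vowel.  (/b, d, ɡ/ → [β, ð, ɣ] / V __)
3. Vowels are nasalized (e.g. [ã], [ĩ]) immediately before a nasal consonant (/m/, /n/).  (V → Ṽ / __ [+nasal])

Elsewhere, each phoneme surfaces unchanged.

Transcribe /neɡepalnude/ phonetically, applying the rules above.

[neɣepaɫnuðe]

/e/ — between /n/ and /ɡ/; rule 3 does not apply here → [e].
/ɡ/ (between /e/ and /e/) occurs immediately after a vowel → [ɣ] by rule 2.
/e/ (between /ɡ/ and /p/) fails the environment for rule 3, so it stays [e].
/a/ (between /p/ and /l/) is in the target of rule 3 but the environment (before a nasal consonant) is not met → [a].
/l/ meets the environment for rule 1 (word-finally or immediately before a consonant) → [ɫ].
/u/ (between /n/ and /d/) fails the environment for rule 3, so it stays [u].
/d/ meets the environment for rule 2 (immediately after a vowel) → [ð].
/e/ (word-final) is in the target of rule 3 but the environment (before a nasal consonant) is not met → [e].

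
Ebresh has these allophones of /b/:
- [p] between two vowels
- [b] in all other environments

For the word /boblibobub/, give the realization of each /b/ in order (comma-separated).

[b], [b], [p], [p], [b]

Occurrence 1 (position 1): no conditioning environment matches → elsewhere allophone [b].
Occurrence 2 (position 3): no conditioning environment matches → elsewhere allophone [b].
Occurrence 3 (position 6): between two vowels → [p].
Occurrence 4 (position 8): between two vowels → [p].
Occurrence 5 (position 10): no conditioning environment matches → elsewhere allophone [b].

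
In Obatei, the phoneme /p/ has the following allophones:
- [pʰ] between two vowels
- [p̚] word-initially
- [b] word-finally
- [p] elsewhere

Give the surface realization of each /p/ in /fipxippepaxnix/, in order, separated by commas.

Occurrence 1 (position 3): no conditioning environment matches → elsewhere allophone [p].
Occurrence 2 (position 6): no conditioning environment matches → elsewhere allophone [p].
Occurrence 3 (position 7): no conditioning environment matches → elsewhere allophone [p].
Occurrence 4 (position 9): between two vowels → [pʰ].

[p], [p], [p], [pʰ]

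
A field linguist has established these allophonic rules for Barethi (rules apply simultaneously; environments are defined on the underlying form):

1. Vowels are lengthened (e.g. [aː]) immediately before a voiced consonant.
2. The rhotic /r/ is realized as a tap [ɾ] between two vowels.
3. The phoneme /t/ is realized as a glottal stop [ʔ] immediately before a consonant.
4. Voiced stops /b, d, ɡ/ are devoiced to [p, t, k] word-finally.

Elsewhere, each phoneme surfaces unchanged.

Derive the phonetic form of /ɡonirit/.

/ɡ/ (word-initial): rule 4 targets it, but not word-finally → unchanged [ɡ].
/o/ (between /ɡ/ and /n/): before a voiced consonant, so rule 1 applies → [oː].
/n/ (between /o/ and /i/) is unaffected → [n].
Rule 1 applies to /i/ (between /n/ and /r/: before a voiced consonant) → [iː].
/r/ (between /i/ and /i/) occurs between two vowels → [ɾ] by rule 2.
/i/ — between /r/ and /t/; rule 1 does not apply here → [i].
/t/ (word-final) is in the target of rule 3 but the environment (immediately before a consonant) is not met → [t].

[ɡoːniːɾit]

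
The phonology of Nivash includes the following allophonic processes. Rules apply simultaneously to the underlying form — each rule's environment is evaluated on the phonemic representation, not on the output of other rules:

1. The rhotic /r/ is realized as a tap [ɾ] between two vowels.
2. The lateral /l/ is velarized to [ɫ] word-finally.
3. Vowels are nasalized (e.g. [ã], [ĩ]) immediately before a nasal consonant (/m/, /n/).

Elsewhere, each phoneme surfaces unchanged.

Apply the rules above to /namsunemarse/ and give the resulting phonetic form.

/n/ (word-initial): no rule targets it → [n].
/a/ (between /n/ and /m/) occurs before a nasal consonant → [ã] by rule 3.
/m/ (between /a/ and /s/): no rule targets it → [m].
/s/ stays [s].
/u/ — between /s/ and /n/, before a nasal consonant — surfaces as [ũ] (rule 3).
/n/ (between /u/ and /e/) is unaffected → [n].
/e/ meets the environment for rule 3 (before a nasal consonant) → [ẽ].
/m/ (between /e/ and /a/) is unaffected → [m].
/a/ (between /m/ and /r/) fails the environment for rule 3, so it stays [a].
/r/ (between /a/ and /s/) is in the target of rule 1 but the environment (between two vowels) is not met → [r].
/s/ stays [s].
/e/ (word-final): rule 3 targets it, but not before a nasal consonant → unchanged [e].

[nãmsũnẽmarse]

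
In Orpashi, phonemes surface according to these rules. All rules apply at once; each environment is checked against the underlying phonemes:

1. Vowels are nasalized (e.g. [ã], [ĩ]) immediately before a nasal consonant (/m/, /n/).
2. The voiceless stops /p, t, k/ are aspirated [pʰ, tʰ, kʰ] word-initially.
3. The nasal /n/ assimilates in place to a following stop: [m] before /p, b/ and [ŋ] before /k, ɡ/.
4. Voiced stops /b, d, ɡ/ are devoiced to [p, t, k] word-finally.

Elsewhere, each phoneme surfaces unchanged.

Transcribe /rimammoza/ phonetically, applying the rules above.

[rĩmãmmoza]

/r/ (word-initial) is unaffected → [r].
Rule 1 applies to /i/ (between /r/ and /m/: before a nasal consonant) → [ĩ].
/m/ (between /i/ and /a/): no rule targets it → [m].
/a/ (between /m/ and /m/) occurs before a nasal consonant → [ã] by rule 1.
/m/ stays [m].
/m/ (between /m/ and /o/) is unaffected → [m].
/o/ (between /m/ and /z/) is in the target of rule 1 but the environment (before a nasal consonant) is not met → [o].
/z/ (between /o/ and /a/) is unaffected → [z].
/a/ (word-final) is in the target of rule 1 but the environment (before a nasal consonant) is not met → [a].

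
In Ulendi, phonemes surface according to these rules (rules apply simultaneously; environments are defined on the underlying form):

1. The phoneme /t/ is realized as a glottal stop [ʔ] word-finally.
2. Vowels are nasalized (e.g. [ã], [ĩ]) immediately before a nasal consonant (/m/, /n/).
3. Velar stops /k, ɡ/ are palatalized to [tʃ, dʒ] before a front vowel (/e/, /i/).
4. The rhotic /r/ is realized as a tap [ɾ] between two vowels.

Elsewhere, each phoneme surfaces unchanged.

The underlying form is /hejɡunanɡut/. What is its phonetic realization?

/e/ (between /h/ and /j/) is in the target of rule 2 but the environment (before a nasal consonant) is not met → [e].
/ɡ/ (between /j/ and /u/) is in the target of rule 3 but the environment (before a front vowel) is not met → [ɡ].
/u/ — between /ɡ/ and /n/, before a nasal consonant — surfaces as [ũ] (rule 2).
/a/ meets the environment for rule 2 (before a nasal consonant) → [ã].
/ɡ/ (between /n/ and /u/): rule 3 targets it, but not before a front vowel → unchanged [ɡ].
/u/ (between /ɡ/ and /t/): rule 2 targets it, but not before a nasal consonant → unchanged [u].
/t/ (word-final): word-finally, so rule 1 applies → [ʔ].

[hejɡũnãnɡuʔ]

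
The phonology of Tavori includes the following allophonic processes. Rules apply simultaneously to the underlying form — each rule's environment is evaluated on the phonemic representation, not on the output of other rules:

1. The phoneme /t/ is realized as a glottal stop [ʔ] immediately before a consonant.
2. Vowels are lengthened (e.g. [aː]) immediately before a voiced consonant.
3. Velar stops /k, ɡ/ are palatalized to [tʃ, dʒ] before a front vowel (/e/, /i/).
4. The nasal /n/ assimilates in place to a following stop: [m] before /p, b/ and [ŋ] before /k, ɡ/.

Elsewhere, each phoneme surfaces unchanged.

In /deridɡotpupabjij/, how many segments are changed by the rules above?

5

Segments that undergo a rule: /e/ → [eː] (rule 2); /i/ → [iː] (rule 2); /t/ → [ʔ] (rule 1); /a/ → [aː] (rule 2); /i/ → [iː] (rule 2).
All other segments surface unchanged.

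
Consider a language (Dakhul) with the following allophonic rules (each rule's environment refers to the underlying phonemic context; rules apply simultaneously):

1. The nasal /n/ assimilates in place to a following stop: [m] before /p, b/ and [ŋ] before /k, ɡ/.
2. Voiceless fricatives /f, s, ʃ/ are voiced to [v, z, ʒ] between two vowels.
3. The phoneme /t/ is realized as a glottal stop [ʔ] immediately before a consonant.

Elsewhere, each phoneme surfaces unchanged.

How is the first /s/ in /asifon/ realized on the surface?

[z]

/s/ (between /a/ and /i/) occurs between two vowels → [z] by rule 2.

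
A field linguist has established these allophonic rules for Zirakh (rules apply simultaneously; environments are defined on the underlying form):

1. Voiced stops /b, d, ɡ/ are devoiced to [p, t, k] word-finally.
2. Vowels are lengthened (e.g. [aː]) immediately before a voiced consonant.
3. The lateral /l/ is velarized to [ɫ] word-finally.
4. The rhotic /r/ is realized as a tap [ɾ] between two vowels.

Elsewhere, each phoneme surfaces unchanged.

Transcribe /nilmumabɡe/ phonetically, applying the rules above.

/n/ — not in any rule's target class → [n].
/i/ (between /n/ and /l/): before a voiced consonant, so rule 2 applies → [iː].
/l/ (between /i/ and /m/) fails the environment for rule 3, so it stays [l].
/m/ stays [m].
/u/ — between /m/ and /m/, before a voiced consonant — surfaces as [uː] (rule 2).
/m/ stays [m].
/a/ meets the environment for rule 2 (before a voiced consonant) → [aː].
/b/ (between /a/ and /ɡ/): rule 1 targets it, but not word-finally → unchanged [b].
/ɡ/ (between /b/ and /e/) is in the target of rule 1 but the environment (word-finally) is not met → [ɡ].
/e/ (word-final): rule 2 targets it, but not before a voiced consonant → unchanged [e].

[niːlmuːmaːbɡe]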